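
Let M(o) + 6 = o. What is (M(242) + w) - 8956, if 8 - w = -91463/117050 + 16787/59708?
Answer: -30441557941173/3494410700 ≈ -8711.5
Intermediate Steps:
w = 29703362827/3494410700 (w = 8 - (-91463/117050 + 16787/59708) = 8 - 1*(-1748077227/3494410700) = 8 + 1748077227/3494410700 = 29703362827/3494410700 ≈ 8.5002)
M(o) = -6 + o
(M(242) + w) - 8956 = ((-6 + 242) + 29703362827/3494410700) - 8956 = (236 + 29703362827/3494410700) - 8956 = 854384288027/3494410700 - 8956 = -30441557941173/3494410700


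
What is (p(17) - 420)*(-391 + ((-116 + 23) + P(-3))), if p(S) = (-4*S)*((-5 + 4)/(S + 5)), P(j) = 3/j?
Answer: 2224210/11 ≈ 2.0220e+5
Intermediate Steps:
p(S) = 4*S/(5 + S) (p(S) = (-4*S)*(-1/(5 + S)) = 4*S/(5 + S))
(p(17) - 420)*(-391 + ((-116 + 23) + P(-3))) = (4*17/(5 + 17) - 420)*(-391 + ((-116 + 23) + 3/(-3))) = (4*17/22 - 420)*(-391 + (-93 + 3*(-1/3))) = (4*17*(1/22) - 420)*(-391 + (-93 - 1)) = (34/11 - 420)*(-391 - 94) = -4586/11*(-485) = 2224210/11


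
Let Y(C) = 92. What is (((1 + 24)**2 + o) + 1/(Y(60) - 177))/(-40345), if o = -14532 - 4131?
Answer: 1533231/3429325 ≈ 0.44709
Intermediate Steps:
o = -18663
(((1 + 24)**2 + o) + 1/(Y(60) - 177))/(-40345) = (((1 + 24)**2 - 18663) + 1/(92 - 177))/(-40345) = ((25**2 - 18663) + 1/(-85))*(-1/40345) = ((625 - 18663) - 1/85)*(-1/40345) = (-18038 - 1/85)*(-1/40345) = -1533231/85*(-1/40345) = 1533231/3429325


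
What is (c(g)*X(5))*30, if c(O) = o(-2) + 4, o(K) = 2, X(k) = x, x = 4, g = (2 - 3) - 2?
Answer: 720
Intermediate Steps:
g = -3 (g = -1 - 2 = -3)
X(k) = 4
c(O) = 6 (c(O) = 2 + 4 = 6)
(c(g)*X(5))*30 = (6*4)*30 = 24*30 = 720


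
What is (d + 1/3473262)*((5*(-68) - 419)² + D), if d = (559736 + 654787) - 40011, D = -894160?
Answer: -1297567623254063455/3473262 ≈ -3.7359e+11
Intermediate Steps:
d = 1174512 (d = 1214523 - 40011 = 1174512)
(d + 1/3473262)*((5*(-68) - 419)² + D) = (1174512 + 1/3473262)*((5*(-68) - 419)² - 894160) = (1174512 + 1/3473262)*((-340 - 419)² - 894160) = 4079387898145*((-759)² - 894160)/3473262 = 4079387898145*(576081 - 894160)/3473262 = (4079387898145/3473262)*(-318079) = -1297567623254063455/3473262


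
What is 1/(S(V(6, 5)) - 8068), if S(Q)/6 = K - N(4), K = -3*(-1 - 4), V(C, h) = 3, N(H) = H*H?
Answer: -1/8074 ≈ -0.00012385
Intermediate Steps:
N(H) = H**2
K = 15 (K = -3*(-5) = 15)
S(Q) = -6 (S(Q) = 6*(15 - 1*4**2) = 6*(15 - 1*16) = 6*(15 - 16) = 6*(-1) = -6)
1/(S(V(6, 5)) - 8068) = 1/(-6 - 8068) = 1/(-8074) = -1/8074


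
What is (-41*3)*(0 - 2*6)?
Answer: 1476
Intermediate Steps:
(-41*3)*(0 - 2*6) = -123*(0 - 12) = -123*(-12) = 1476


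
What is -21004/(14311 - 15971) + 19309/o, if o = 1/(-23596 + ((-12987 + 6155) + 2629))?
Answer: -222759914514/415 ≈ -5.3677e+8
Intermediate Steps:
o = -1/27799 (o = 1/(-23596 + (-6832 + 2629)) = 1/(-23596 - 4203) = 1/(-27799) = -1/27799 ≈ -3.5973e-5)
-21004/(14311 - 15971) + 19309/o = -21004/(14311 - 15971) + 19309/(-1/27799) = -21004/(-1660) + 19309*(-27799) = -21004*(-1/1660) - 536770891 = 5251/415 - 536770891 = -222759914514/415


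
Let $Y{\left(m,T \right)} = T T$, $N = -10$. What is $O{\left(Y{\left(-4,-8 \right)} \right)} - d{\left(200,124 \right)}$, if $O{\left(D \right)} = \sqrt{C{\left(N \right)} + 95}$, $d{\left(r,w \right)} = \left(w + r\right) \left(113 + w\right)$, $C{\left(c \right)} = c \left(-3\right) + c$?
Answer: $-76788 + \sqrt{115} \approx -76777.0$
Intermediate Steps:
$Y{\left(m,T \right)} = T^{2}$
$C{\left(c \right)} = - 2 c$ ($C{\left(c \right)} = - 3 c + c = - 2 c$)
$d{\left(r,w \right)} = \left(113 + w\right) \left(r + w\right)$ ($d{\left(r,w \right)} = \left(r + w\right) \left(113 + w\right) = \left(113 + w\right) \left(r + w\right)$)
$O{\left(D \right)} = \sqrt{115}$ ($O{\left(D \right)} = \sqrt{\left(-2\right) \left(-10\right) + 95} = \sqrt{20 + 95} = \sqrt{115}$)
$O{\left(Y{\left(-4,-8 \right)} \right)} - d{\left(200,124 \right)} = \sqrt{115} - \left(124^{2} + 113 \cdot 200 + 113 \cdot 124 + 200 \cdot 124\right) = \sqrt{115} - \left(15376 + 22600 + 14012 + 24800\right) = \sqrt{115} - 76788 = -76788 + \sqrt{115}$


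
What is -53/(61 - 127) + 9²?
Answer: 5399/66 ≈ 81.803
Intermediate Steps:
-53/(61 - 127) + 9² = -53/(-66) + 81 = -1/66*(-53) + 81 = 53/66 + 81 = 5399/66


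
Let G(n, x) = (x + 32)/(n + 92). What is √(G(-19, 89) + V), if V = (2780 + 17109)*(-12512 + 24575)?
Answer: 4*√79908690946/73 ≈ 15489.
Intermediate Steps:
G(n, x) = (32 + x)/(92 + n)
V = 239921007 (V = 19889*12063 = 239921007)
√(G(-19, 89) + V) = √((32 + 89)/(92 - 19) + 239921007) = √(121/73 + 239921007) = √(17514233632/73) = 4*√79908690946/73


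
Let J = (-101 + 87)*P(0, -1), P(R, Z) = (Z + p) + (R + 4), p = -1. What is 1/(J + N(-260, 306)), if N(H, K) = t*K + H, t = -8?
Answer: -1/2736 ≈ -0.00036550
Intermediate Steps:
N(H, K) = H - 8*K (N(H, K) = -8*K + H = H - 8*K)
P(R, Z) = 3 + R + Z (P(R, Z) = (Z - 1) + (R + 4) = (-1 + Z) + (4 + R) = 3 + R + Z)
J = -28 (J = (-101 + 87)*(3 + 0 - 1) = -14*2 = -28)
1/(J + N(-260, 306)) = 1/(-28 + (-260 - 8*306)) = 1/(-28 + (-260 - 2448)) = 1/(-28 - 2708) = 1/(-2736) = -1/2736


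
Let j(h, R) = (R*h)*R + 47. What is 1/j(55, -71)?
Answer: 1/277302 ≈ 3.6062e-6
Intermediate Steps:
j(h, R) = 47 + h*R² (j(h, R) = h*R² + 47 = 47 + h*R²)
1/j(55, -71) = 1/(47 + 55*(-71)²) = 1/(47 + 55*5041) = 1/(47 + 277255) = 1/277302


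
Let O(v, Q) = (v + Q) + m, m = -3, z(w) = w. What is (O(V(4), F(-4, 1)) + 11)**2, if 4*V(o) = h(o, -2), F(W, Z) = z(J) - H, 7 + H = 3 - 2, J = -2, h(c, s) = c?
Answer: 169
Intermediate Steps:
H = -6 (H = -7 + (3 - 2) = -7 + 1 = -6)
F(W, Z) = 4 (F(W, Z) = -2 - 1*(-6) = -2 + 6 = 4)
V(o) = o/4
O(v, Q) = -3 + Q + v (O(v, Q) = (v + Q) - 3 = (Q + v) - 3 = -3 + Q + v)
(O(V(4), F(-4, 1)) + 11)**2 = ((-3 + 4 + (1/4)*4) + 11)**2 = ((-3 + 4 + 1) + 11)**2 = (2 + 11)**2 = 13**2 = 169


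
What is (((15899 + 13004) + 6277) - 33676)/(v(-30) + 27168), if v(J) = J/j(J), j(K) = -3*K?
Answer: 4512/81503 ≈ 0.055360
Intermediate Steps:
v(J) = -⅓ (v(J) = J/((-3*J)) = J*(-1/(3*J)) = -⅓)
(((15899 + 13004) + 6277) - 33676)/(v(-30) + 27168) = (((15899 + 13004) + 6277) - 33676)/(-⅓ + 27168) = ((28903 + 6277) - 33676)/(81503/3) = (35180 - 33676)*(3/81503) = 1504*(3/81503) = 4512/81503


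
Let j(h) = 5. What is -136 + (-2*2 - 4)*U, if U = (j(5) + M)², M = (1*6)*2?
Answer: -2448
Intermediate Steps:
M = 12 (M = 6*2 = 12)
U = 289 (U = (5 + 12)² = 17² = 289)
-136 + (-2*2 - 4)*U = -136 + (-2*2 - 4)*289 = -136 + (-4 - 4)*289 = -136 - 8*289 = -136 - 2312 = -2448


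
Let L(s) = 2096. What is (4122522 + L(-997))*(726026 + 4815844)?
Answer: 22858096755660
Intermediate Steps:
(4122522 + L(-997))*(726026 + 4815844) = (4122522 + 2096)*(726026 + 4815844) = 4124618*5541870 = 22858096755660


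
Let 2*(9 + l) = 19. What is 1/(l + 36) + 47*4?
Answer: 13726/73 ≈ 188.03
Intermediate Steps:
l = 1/2 (l = -9 + (1/2)*19 = -9 + 19/2 = 1/2 ≈ 0.50000)
1/(l + 36) + 47*4 = 1/(1/2 + 36) + 47*4 = 1/(73/2) + 188 = 2/73 + 188 = 13726/73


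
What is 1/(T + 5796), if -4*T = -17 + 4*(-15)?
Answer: 4/23261 ≈ 0.00017196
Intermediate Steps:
T = 77/4 (T = -(-17 + 4*(-15))/4 = -(-17 - 60)/4 = -¼*(-77) = 77/4 ≈ 19.250)
1/(T + 5796) = 1/(77/4 + 5796) = 1/(23261/4) = 4/23261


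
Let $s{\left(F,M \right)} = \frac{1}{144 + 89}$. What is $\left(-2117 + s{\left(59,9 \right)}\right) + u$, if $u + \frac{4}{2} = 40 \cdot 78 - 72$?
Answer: $\frac{216458}{233} \approx 929.0$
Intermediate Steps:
$s{\left(F,M \right)} = \frac{1}{233}$
$u = 3046$ ($u = -2 + \left(40 \cdot 78 - 72\right) = -2 + \left(3120 - 72\right) = -2 + 3048 = 3046$)
$\left(-2117 + s{\left(59,9 \right)}\right) + u = \left(-2117 + \frac{1}{233}\right) + 3046 = - \frac{493260}{233} + 3046 = \frac{216458}{233}$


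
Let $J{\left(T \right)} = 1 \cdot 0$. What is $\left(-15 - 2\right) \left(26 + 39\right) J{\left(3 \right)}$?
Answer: $0$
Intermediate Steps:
$J{\left(T \right)} = 0$
$\left(-15 - 2\right) \left(26 + 39\right) J{\left(3 \right)} = \left(-15 - 2\right) \left(26 + 39\right) 0 = \left(-17\right) 65 \cdot 0 = \left(-1105\right) 0 = 0$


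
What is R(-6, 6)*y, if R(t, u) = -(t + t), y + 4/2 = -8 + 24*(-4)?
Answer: -1272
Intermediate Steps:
y = -106 (y = -2 + (-8 + 24*(-4)) = -2 + (-8 - 96) = -2 - 104 = -106)
R(t, u) = -2*t
R(-6, 6)*y = -2*(-6)*(-106) = 12*(-106) = -1272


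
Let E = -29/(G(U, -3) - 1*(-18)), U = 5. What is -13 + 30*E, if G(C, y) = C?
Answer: -1169/23 ≈ -50.826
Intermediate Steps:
E = -29/23 (E = -29/(5 - 1*(-18)) = -29/(5 + 18) = -29/23 ≈ -1.2609)
-13 + 30*E = -13 + 30*(-29/23) = -13 - 870/23 = -1169/23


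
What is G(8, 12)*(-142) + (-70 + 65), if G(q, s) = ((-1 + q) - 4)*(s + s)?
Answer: -10229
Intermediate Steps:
G(q, s) = 2*s*(-5 + q) (G(q, s) = (-5 + q)*(2*s) = 2*s*(-5 + q))
G(8, 12)*(-142) + (-70 + 65) = (2*12*(-5 + 8))*(-142) + (-70 + 65) = (2*12*3)*(-142) - 5 = 72*(-142) - 5 = -10224 - 5 = -10229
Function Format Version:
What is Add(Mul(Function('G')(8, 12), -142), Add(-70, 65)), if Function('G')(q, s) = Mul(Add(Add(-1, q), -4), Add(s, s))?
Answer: -10229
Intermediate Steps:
Function('G')(q, s) = Mul(2, s, Add(-5, q)) (Function('G')(q, s) = Mul(Add(-5, q), Mul(2, s)) = Mul(2, s, Add(-5, q)))
Add(Mul(Function('G')(8, 12), -142), Add(-70, 65)) = Add(Mul(Mul(2, 12, Add(-5, 8)), -142), Add(-70, 65)) = Add(Mul(Mul(2, 12, 3), -142), -5) = Add(Mul(72, -142), -5) = Add(-10224, -5) = -10229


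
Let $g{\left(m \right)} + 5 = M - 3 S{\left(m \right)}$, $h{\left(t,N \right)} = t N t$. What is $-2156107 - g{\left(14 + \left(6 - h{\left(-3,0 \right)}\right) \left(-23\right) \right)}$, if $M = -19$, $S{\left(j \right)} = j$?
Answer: $-2156455$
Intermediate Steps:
$h{\left(t,N \right)} = N t^{2}$ ($h{\left(t,N \right)} = N t t = N t^{2}$)
$g{\left(m \right)} = -24 - 3 m$ ($g{\left(m \right)} = -5 - \left(19 + 3 m\right) = -24 - 3 m$)
$-2156107 - g{\left(14 + \left(6 - h{\left(-3,0 \right)}\right) \left(-23\right) \right)} = -2156107 - \left(-24 - 3 \left(14 + \left(6 - 0 \left(-3\right)^{2}\right) \left(-23\right)\right)\right) = -2156107 - \left(-24 - 3 \left(14 + \left(6 - 0 \cdot 9\right) \left(-23\right)\right)\right) = -2156107 - \left(-24 - 3 \left(14 + \left(6 - 0\right) \left(-23\right)\right)\right) = -2156107 - \left(-24 - 3 \left(14 + \left(6 + 0\right) \left(-23\right)\right)\right) = -2156107 - \left(-24 - 3 \left(14 + 6 \left(-23\right)\right)\right) = -2156107 - \left(-24 - 3 \left(14 - 138\right)\right) = -2156107 - \left(-24 - -372\right) = -2156107 - \left(-24 + 372\right) = -2156107 - 348 = -2156455$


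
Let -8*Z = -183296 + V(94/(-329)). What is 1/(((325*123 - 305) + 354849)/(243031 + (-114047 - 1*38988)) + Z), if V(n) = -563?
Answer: 179992/4137432679 ≈ 4.3503e-5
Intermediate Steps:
Z = 183859/8 (Z = -(-183296 - 563)/8 = -1/8*(-183859) = 183859/8 ≈ 22982.)
1/(((325*123 - 305) + 354849)/(243031 + (-114047 - 1*38988)) + Z) = 1/(((325*123 - 305) + 354849)/(243031 + (-114047 - 1*38988)) + 183859/8) = 1/(((39975 - 305) + 354849)/(243031 + (-114047 - 38988)) + 183859/8) = 1/((39670 + 354849)/(243031 - 153035) + 183859/8) = 1/(394519/89996 + 183859/8) = 1/(4137432679/179992) = 179992/4137432679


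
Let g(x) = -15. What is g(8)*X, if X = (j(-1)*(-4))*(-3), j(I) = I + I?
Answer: 360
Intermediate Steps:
j(I) = 2*I
X = -24 (X = ((2*(-1))*(-4))*(-3) = -2*(-4)*(-3) = 8*(-3) = -24)
g(8)*X = -15*(-24) = 360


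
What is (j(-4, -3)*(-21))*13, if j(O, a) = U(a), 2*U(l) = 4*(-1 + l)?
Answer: 2184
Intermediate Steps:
U(l) = -2 + 2*l (U(l) = (4*(-1 + l))/2 = (-4 + 4*l)/2 = -2 + 2*l)
j(O, a) = -2 + 2*a
(j(-4, -3)*(-21))*13 = ((-2 + 2*(-3))*(-21))*13 = ((-2 - 6)*(-21))*13 = -8*(-21)*13 = 168*13 = 2184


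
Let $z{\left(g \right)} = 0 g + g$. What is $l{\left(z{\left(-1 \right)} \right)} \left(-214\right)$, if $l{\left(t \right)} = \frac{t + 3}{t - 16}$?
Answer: $\frac{428}{17} \approx 25.176$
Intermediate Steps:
$z{\left(g \right)} = g$ ($z{\left(g \right)} = 0 + g = g$)
$l{\left(t \right)} = \frac{3 + t}{-16 + t}$
$l{\left(z{\left(-1 \right)} \right)} \left(-214\right) = \frac{3 - 1}{-16 - 1} \left(-214\right) = \frac{1}{-17} \cdot 2 \left(-214\right) = \left(- \frac{1}{17}\right) 2 \left(-214\right) = \left(- \frac{2}{17}\right) \left(-214\right) = \frac{428}{17}$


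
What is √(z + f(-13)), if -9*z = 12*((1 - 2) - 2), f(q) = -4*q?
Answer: 2*√14 ≈ 7.4833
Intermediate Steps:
z = 4 (z = -4*((1 - 2) - 2)/3 = -4*(-1 - 2)/3 = -4*(-3)/3 = -⅑*(-36) = 4)
√(z + f(-13)) = √(4 - 4*(-13)) = √(4 + 52) = √56 = 2*√14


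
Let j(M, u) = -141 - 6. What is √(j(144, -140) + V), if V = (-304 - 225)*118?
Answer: I*√62569 ≈ 250.14*I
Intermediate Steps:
j(M, u) = -147
V = -62422 (V = -529*118 = -62422)
√(j(144, -140) + V) = √(-147 - 62422) = √(-62569) = I*√62569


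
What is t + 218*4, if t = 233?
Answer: 1105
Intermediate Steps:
t + 218*4 = 233 + 218*4 = 233 + 872 = 1105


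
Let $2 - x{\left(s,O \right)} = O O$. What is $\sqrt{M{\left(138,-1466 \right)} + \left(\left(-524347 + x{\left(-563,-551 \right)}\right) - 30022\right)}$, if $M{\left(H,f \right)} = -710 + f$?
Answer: $4 i \sqrt{53759} \approx 927.44 i$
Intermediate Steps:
$x{\left(s,O \right)} = 2 - O^{2}$ ($x{\left(s,O \right)} = 2 - O O = 2 - O^{2}$)
$\sqrt{M{\left(138,-1466 \right)} + \left(\left(-524347 + x{\left(-563,-551 \right)}\right) - 30022\right)} = \sqrt{\left(-710 - 1466\right) + \left(\left(-524347 + \left(2 - \left(-551\right)^{2}\right)\right) - 30022\right)} = \sqrt{-2176 + \left(\left(-524347 + \left(2 - 303601\right)\right) - 30022\right)} = \sqrt{-2176 - 857968} = \sqrt{-860144} = 4 i \sqrt{53759}$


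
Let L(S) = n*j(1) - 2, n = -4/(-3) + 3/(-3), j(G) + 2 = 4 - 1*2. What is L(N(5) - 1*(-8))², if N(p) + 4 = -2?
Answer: 4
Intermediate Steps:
N(p) = -6 (N(p) = -4 - 2 = -6)
j(G) = 0 (j(G) = -2 + (4 - 1*2) = -2 + (4 - 2) = -2 + 2 = 0)
n = ⅓ (n = -4*(-⅓) + 3*(-⅓) = 4/3 - 1 = ⅓ ≈ 0.33333)
L(S) = -2 (L(S) = (⅓)*0 - 2 = 0 - 2 = -2)
L(N(5) - 1*(-8))² = (-2)² = 4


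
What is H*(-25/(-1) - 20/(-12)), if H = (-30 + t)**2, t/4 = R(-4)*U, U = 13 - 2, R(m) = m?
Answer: 3394880/3 ≈ 1.1316e+6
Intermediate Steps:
U = 11
t = -176 (t = 4*(-4*11) = 4*(-44) = -176)
H = 42436 (H = (-30 - 176)**2 = (-206)**2 = 42436)
H*(-25/(-1) - 20/(-12)) = 42436*(-25/(-1) - 20/(-12)) = 42436*(-25*(-1) - 20*(-1/12)) = 42436*(25 + 5/3) = 42436*(80/3) = 3394880/3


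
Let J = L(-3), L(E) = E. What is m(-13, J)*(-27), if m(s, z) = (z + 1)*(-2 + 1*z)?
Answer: -270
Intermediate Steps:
J = -3
m(s, z) = (1 + z)*(-2 + z)
m(-13, J)*(-27) = (-2 + (-3)² - 1*(-3))*(-27) = (-2 + 9 + 3)*(-27) = 10*(-27) = -270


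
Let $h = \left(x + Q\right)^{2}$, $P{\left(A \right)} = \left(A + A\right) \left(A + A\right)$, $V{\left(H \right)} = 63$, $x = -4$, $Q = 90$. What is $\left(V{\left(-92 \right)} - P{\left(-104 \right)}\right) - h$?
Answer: $-50597$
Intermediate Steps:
$P{\left(A \right)} = 4 A^{2}$ ($P{\left(A \right)} = 2 A 2 A = 4 A^{2}$)
$h = 7396$ ($h = \left(-4 + 90\right)^{2} = 86^{2} = 7396$)
$\left(V{\left(-92 \right)} - P{\left(-104 \right)}\right) - h = \left(63 - 4 \left(-104\right)^{2}\right) - 7396 = \left(63 - 4 \cdot 10816\right) - 7396 = \left(63 - 43264\right) - 7396 = -43201 - 7396 = -50597$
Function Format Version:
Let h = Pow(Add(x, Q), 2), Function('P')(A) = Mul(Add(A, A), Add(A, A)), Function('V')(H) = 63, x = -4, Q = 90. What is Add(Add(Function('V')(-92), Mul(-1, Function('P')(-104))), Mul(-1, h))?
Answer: -50597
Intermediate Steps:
Function('P')(A) = Mul(4, Pow(A, 2)) (Function('P')(A) = Mul(Mul(2, A), Mul(2, A)) = Mul(4, Pow(A, 2)))
h = 7396 (h = Pow(Add(-4, 90), 2) = Pow(86, 2) = 7396)
Add(Add(Function('V')(-92), Mul(-1, Function('P')(-104))), Mul(-1, h)) = Add(Add(63, Mul(-1, Mul(4, Pow(-104, 2)))), Mul(-1, 7396)) = Add(Add(63, Mul(-1, Mul(4, 10816))), -7396) = Add(Add(63, Mul(-1, 43264)), -7396) = Add(Add(63, -43264), -7396) = Add(-43201, -7396) = -50597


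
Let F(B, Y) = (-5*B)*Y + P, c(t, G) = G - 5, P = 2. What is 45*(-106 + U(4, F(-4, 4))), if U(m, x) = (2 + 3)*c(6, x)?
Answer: 12555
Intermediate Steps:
c(t, G) = -5 + G
F(B, Y) = 2 - 5*B*Y (F(B, Y) = (-5*B)*Y + 2 = -5*B*Y + 2 = 2 - 5*B*Y)
U(m, x) = -25 + 5*x (U(m, x) = (2 + 3)*(-5 + x) = 5*(-5 + x) = -25 + 5*x)
45*(-106 + U(4, F(-4, 4))) = 45*(-106 + (-25 + 5*(2 - 5*(-4)*4))) = 45*(-106 + (-25 + 5*(2 + 80))) = 45*(-106 + (-25 + 5*82)) = 45*(-106 + (-25 + 410)) = 45*(-106 + 385) = 45*279 = 12555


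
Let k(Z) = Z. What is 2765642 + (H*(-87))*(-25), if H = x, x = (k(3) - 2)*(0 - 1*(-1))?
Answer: 2767817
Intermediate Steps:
x = 1 (x = (3 - 2)*(0 - 1*(-1)) = 1*(0 + 1) = 1*1 = 1)
H = 1
2765642 + (H*(-87))*(-25) = 2765642 + (1*(-87))*(-25) = 2765642 - 87*(-25) = 2765642 + 2175 = 2767817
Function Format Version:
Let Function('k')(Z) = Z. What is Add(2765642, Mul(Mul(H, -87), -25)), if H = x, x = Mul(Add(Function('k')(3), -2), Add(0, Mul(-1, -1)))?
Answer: 2767817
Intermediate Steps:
x = 1 (x = Mul(Add(3, -2), Add(0, Mul(-1, -1))) = Mul(1, Add(0, 1)) = Mul(1, 1) = 1)
H = 1
Add(2765642, Mul(Mul(H, -87), -25)) = Add(2765642, Mul(Mul(1, -87), -25)) = Add(2765642, Mul(-87, -25)) = Add(2765642, 2175) = 2767817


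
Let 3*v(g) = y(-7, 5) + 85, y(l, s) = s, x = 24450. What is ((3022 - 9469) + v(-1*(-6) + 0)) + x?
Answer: 18033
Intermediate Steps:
v(g) = 30 (v(g) = (5 + 85)/3 = (⅓)*90 = 30)
((3022 - 9469) + v(-1*(-6) + 0)) + x = ((3022 - 9469) + 30) + 24450 = (-6447 + 30) + 24450 = -6417 + 24450 = 18033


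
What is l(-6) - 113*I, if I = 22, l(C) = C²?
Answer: -2450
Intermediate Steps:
l(-6) - 113*I = (-6)² - 113*22 = 36 - 2486 = -2450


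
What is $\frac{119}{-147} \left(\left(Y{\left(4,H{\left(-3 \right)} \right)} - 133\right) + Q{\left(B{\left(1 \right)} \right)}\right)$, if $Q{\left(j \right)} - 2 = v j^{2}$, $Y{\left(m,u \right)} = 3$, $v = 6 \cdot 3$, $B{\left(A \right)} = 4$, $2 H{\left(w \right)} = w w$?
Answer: $- \frac{2720}{21} \approx -129.52$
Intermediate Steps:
$H{\left(w \right)} = \frac{w^{2}}{2}$ ($H{\left(w \right)} = \frac{w w}{2} = \frac{w^{2}}{2}$)
$v = 18$
$Q{\left(j \right)} = 2 + 18 j^{2}$
$\frac{119}{-147} \left(\left(Y{\left(4,H{\left(-3 \right)} \right)} - 133\right) + Q{\left(B{\left(1 \right)} \right)}\right) = \frac{119}{-147} \left(\left(3 - 133\right) + \left(2 + 18 \cdot 4^{2}\right)\right) = 119 \left(- \frac{1}{147}\right) \left(-130 + \left(2 + 18 \cdot 16\right)\right) = - \frac{17 \left(-130 + \left(2 + 288\right)\right)}{21} = - \frac{17 \left(-130 + 290\right)}{21} = \left(- \frac{17}{21}\right) 160 = - \frac{2720}{21}$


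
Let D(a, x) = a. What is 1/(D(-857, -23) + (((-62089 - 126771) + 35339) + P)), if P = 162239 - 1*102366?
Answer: -1/94505 ≈ -1.0581e-5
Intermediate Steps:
P = 59873 (P = 162239 - 102366 = 59873)
1/(D(-857, -23) + (((-62089 - 126771) + 35339) + P)) = 1/(-857 + (((-62089 - 126771) + 35339) + 59873)) = 1/(-857 + ((-188860 + 35339) + 59873)) = 1/(-857 + (-153521 + 59873)) = 1/(-857 - 93648) = 1/(-94505) = -1/94505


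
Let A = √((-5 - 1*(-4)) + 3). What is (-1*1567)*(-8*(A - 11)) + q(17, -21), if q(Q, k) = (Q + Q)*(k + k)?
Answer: -139324 + 12536*√2 ≈ -1.2160e+5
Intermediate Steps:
q(Q, k) = 4*Q*k (q(Q, k) = (2*Q)*(2*k) = 4*Q*k)
A = √2 (A = √((-5 + 4) + 3) = √(-1 + 3) = √2 ≈ 1.4142)
(-1*1567)*(-8*(A - 11)) + q(17, -21) = (-1*1567)*(-8*(√2 - 11)) + 4*17*(-21) = -(-12536)*(-11 + √2) - 1428 = -1567*(88 - 8*√2) - 1428 = (-137896 + 12536*√2) - 1428 = -139324 + 12536*√2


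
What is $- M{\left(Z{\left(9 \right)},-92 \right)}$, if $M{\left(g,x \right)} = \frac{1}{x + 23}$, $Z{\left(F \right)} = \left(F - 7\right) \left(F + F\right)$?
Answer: $\frac{1}{69} \approx 0.014493$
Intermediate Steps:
$Z{\left(F \right)} = 2 F \left(-7 + F\right)$ ($Z{\left(F \right)} = \left(-7 + F\right) 2 F = 2 F \left(-7 + F\right)$)
$M{\left(g,x \right)} = \frac{1}{23 + x}$
$- M{\left(Z{\left(9 \right)},-92 \right)} = - \frac{1}{23 - 92} = - \frac{1}{-69} = \left(-1\right) \left(- \frac{1}{69}\right) = \frac{1}{69}$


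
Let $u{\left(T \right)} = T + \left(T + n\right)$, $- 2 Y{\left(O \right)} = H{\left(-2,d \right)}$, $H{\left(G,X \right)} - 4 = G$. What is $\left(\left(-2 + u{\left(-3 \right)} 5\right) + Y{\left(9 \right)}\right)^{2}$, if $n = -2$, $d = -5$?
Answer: $1849$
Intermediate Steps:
$H{\left(G,X \right)} = 4 + G$
$Y{\left(O \right)} = -1$ ($Y{\left(O \right)} = - \frac{4 - 2}{2} = \left(- \frac{1}{2}\right) 2 = -1$)
$u{\left(T \right)} = -2 + 2 T$ ($u{\left(T \right)} = T + \left(T - 2\right) = T + \left(-2 + T\right) = -2 + 2 T$)
$\left(\left(-2 + u{\left(-3 \right)} 5\right) + Y{\left(9 \right)}\right)^{2} = \left(\left(-2 + \left(-2 + 2 \left(-3\right)\right) 5\right) - 1\right)^{2} = \left(\left(-2 + \left(-2 - 6\right) 5\right) - 1\right)^{2} = \left(\left(-2 - 40\right) - 1\right)^{2} = \left(-42 - 1\right)^{2} = \left(-43\right)^{2} = 1849$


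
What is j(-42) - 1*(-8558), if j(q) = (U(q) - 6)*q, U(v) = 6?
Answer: 8558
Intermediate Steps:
j(q) = 0 (j(q) = (6 - 6)*q = 0*q = 0)
j(-42) - 1*(-8558) = 0 - 1*(-8558) = 0 + 8558 = 8558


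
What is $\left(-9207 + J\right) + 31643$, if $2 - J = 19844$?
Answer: $2594$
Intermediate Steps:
$J = -19842$ ($J = 2 - 19844 = -19842$)
$\left(-9207 + J\right) + 31643 = \left(-9207 - 19842\right) + 31643 = -29049 + 31643 = 2594$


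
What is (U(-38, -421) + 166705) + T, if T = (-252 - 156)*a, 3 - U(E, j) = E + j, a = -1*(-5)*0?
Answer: 167167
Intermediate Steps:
a = 0 (a = 5*0 = 0)
U(E, j) = 3 - E - j (U(E, j) = 3 - (E + j) = 3 + (-E - j) = 3 - E - j)
T = 0 (T = (-252 - 156)*0 = -408*0 = 0)
(U(-38, -421) + 166705) + T = ((3 - 1*(-38) - 1*(-421)) + 166705) + 0 = ((3 + 38 + 421) + 166705) + 0 = (462 + 166705) + 0 = 167167 + 0 = 167167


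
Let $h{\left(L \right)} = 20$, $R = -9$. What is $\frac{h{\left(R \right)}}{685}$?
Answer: $\frac{4}{137} \approx 0.029197$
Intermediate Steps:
$\frac{h{\left(R \right)}}{685} = \frac{20}{685} = 20 \cdot \frac{1}{685} = \frac{4}{137}$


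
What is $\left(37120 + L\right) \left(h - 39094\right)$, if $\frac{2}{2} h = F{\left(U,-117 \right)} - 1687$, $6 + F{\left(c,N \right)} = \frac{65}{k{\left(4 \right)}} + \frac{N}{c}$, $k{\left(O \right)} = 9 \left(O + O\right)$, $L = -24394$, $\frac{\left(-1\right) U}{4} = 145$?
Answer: $- \frac{301043957543}{580} \approx -5.1904 \cdot 10^{8}$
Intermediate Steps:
$U = -580$ ($U = \left(-4\right) 145 = -580$)
$k{\left(O \right)} = 18 O$ ($k{\left(O \right)} = 9 \cdot 2 O = 18 O$)
$F{\left(c,N \right)} = - \frac{367}{72} + \frac{N}{c}$ ($F{\left(c,N \right)} = -6 + \left(\frac{65}{18 \cdot 4} + \frac{N}{c}\right) = -6 + \left(\frac{65}{72} + \frac{N}{c}\right) = - \frac{367}{72} + \frac{N}{c}$)
$h = - \frac{17663389}{10440}$ ($h = \left(- \frac{367}{72} - \frac{117}{-580}\right) - 1687 = \left(- \frac{367}{72} - - \frac{117}{580}\right) - 1687 = \left(- \frac{367}{72} + \frac{117}{580}\right) - 1687 = - \frac{51109}{10440} - 1687 = - \frac{17663389}{10440} \approx -1691.9$)
$\left(37120 + L\right) \left(h - 39094\right) = \left(37120 - 24394\right) \left(- \frac{17663389}{10440} - 39094\right) = 12726 \left(- \frac{425804749}{10440}\right) = - \frac{301043957543}{580}$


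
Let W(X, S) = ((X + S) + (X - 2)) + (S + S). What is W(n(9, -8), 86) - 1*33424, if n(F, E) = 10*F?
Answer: -32988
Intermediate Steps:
W(X, S) = -2 + 2*X + 3*S (W(X, S) = ((S + X) + (-2 + X)) + 2*S = (-2 + S + 2*X) + 2*S = -2 + 2*X + 3*S)
W(n(9, -8), 86) - 1*33424 = (-2 + 2*(10*9) + 3*86) - 1*33424 = (-2 + 2*90 + 258) - 33424 = (-2 + 180 + 258) - 33424 = 436 - 33424 = -32988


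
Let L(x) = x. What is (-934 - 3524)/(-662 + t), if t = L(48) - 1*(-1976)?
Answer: -743/227 ≈ -3.2731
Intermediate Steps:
t = 2024 (t = 48 - 1*(-1976) = 48 + 1976 = 2024)
(-934 - 3524)/(-662 + t) = (-934 - 3524)/(-662 + 2024) = -4458/1362 = -4458*1/1362 = -743/227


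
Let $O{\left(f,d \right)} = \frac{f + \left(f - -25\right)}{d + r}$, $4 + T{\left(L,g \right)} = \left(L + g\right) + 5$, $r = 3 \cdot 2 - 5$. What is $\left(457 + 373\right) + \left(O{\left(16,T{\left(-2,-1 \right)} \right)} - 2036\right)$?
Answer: $-1263$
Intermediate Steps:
$r = 1$ ($r = 6 - 5 = 1$)
$T{\left(L,g \right)} = 1 + L + g$ ($T{\left(L,g \right)} = -4 + \left(\left(L + g\right) + 5\right) = -4 + \left(5 + L + g\right) = 1 + L + g$)
$O{\left(f,d \right)} = \frac{25 + 2 f}{1 + d}$ ($O{\left(f,d \right)} = \frac{f + \left(f - -25\right)}{d + 1} = \frac{f + \left(f + 25\right)}{1 + d} = \frac{f + \left(25 + f\right)}{1 + d} = \frac{25 + 2 f}{1 + d}$)
$\left(457 + 373\right) + \left(O{\left(16,T{\left(-2,-1 \right)} \right)} - 2036\right) = \left(457 + 373\right) - \left(2036 - \frac{25 + 2 \cdot 16}{1 - 2}\right) = 830 - \left(2036 - \frac{25 + 32}{1 - 2}\right) = 830 - \left(2036 - \frac{1}{-1} \cdot 57\right) = 830 - 2093 = -1263$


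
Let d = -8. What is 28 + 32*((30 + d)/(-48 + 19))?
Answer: 108/29 ≈ 3.7241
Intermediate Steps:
28 + 32*((30 + d)/(-48 + 19)) = 28 + 32*((30 - 8)/(-48 + 19)) = 28 + 32*(22/(-29)) = 28 + 32*(22*(-1/29)) = 28 + 32*(-22/29) = 28 - 704/29 = 108/29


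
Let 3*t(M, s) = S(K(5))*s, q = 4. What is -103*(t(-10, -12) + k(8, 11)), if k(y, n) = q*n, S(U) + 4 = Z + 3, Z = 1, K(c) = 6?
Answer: -4532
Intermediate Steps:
S(U) = 0 (S(U) = -4 + (1 + 3) = -4 + 4 = 0)
k(y, n) = 4*n
t(M, s) = 0 (t(M, s) = (0*s)/3 = (⅓)*0 = 0)
-103*(t(-10, -12) + k(8, 11)) = -103*(0 + 4*11) = -103*(0 + 44) = -103*44 = -4532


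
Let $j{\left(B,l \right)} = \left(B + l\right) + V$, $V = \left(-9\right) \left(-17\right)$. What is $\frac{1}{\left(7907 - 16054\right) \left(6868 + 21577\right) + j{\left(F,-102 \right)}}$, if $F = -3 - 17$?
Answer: $- \frac{1}{231741384} \approx -4.3152 \cdot 10^{-9}$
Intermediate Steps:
$V = 153$
$F = -20$ ($F = -3 - 17 = -20$)
$j{\left(B,l \right)} = 153 + B + l$ ($j{\left(B,l \right)} = \left(B + l\right) + 153 = 153 + B + l$)
$\frac{1}{\left(7907 - 16054\right) \left(6868 + 21577\right) + j{\left(F,-102 \right)}} = \frac{1}{\left(7907 - 16054\right) \left(6868 + 21577\right) - -31} = \frac{1}{\left(-8147\right) 28445 + 31} = \frac{1}{-231741415 + 31} = \frac{1}{-231741384} = - \frac{1}{231741384}$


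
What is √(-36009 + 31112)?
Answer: I*√4897 ≈ 69.979*I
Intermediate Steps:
√(-36009 + 31112) = √(-4897) = I*√4897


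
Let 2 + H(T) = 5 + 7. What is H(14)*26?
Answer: 260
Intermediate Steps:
H(T) = 10 (H(T) = -2 + (5 + 7) = -2 + 12 = 10)
H(14)*26 = 10*26 = 260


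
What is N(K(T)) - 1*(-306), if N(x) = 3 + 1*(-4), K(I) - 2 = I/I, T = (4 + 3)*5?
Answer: 305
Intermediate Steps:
T = 35 (T = 7*5 = 35)
K(I) = 3 (K(I) = 2 + I/I = 2 + 1 = 3)
N(x) = -1 (N(x) = 3 - 4 = -1)
N(K(T)) - 1*(-306) = -1 - 1*(-306) = -1 + 306 = 305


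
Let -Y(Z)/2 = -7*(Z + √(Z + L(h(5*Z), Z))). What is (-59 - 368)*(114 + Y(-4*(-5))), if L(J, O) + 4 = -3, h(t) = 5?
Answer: -168238 - 5978*√13 ≈ -1.8979e+5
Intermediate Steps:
L(J, O) = -7 (L(J, O) = -4 - 3 = -7)
Y(Z) = 14*Z + 14*√(-7 + Z) (Y(Z) = -(-14)*(Z + √(Z - 7)) = -(-14)*(Z + √(-7 + Z)) = -2*(-7*Z - 7*√(-7 + Z)) = 14*Z + 14*√(-7 + Z))
(-59 - 368)*(114 + Y(-4*(-5))) = (-59 - 368)*(114 + (14*(-4*(-5)) + 14*√(-7 - 4*(-5)))) = -427*(114 + (14*20 + 14*√(-7 + 20))) = -427*(114 + (280 + 14*√13)) = -427*(394 + 14*√13) = -168238 - 5978*√13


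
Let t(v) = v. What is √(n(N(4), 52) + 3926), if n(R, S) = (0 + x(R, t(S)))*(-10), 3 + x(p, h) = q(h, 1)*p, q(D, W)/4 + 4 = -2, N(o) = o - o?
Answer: 2*√989 ≈ 62.897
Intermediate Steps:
N(o) = 0
q(D, W) = -24 (q(D, W) = -16 + 4*(-2) = -16 - 8 = -24)
x(p, h) = -3 - 24*p
n(R, S) = 30 + 240*R (n(R, S) = (0 + (-3 - 24*R))*(-10) = (-3 - 24*R)*(-10) = 30 + 240*R)
√(n(N(4), 52) + 3926) = √((30 + 240*0) + 3926) = √((30 + 0) + 3926) = √(30 + 3926) = √3956 = 2*√989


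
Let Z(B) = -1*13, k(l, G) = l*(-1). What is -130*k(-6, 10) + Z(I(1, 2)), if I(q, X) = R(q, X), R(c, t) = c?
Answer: -793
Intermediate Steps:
k(l, G) = -l
I(q, X) = q
Z(B) = -13
-130*k(-6, 10) + Z(I(1, 2)) = -(-130)*(-6) - 13 = -130*6 - 13 = -780 - 13 = -793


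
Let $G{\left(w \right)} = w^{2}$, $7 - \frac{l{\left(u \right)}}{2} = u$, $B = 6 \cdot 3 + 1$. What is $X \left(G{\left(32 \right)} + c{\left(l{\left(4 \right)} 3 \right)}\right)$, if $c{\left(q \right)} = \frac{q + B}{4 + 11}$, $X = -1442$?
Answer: $- \frac{22202474}{15} \approx -1.4802 \cdot 10^{6}$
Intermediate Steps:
$B = 19$ ($B = 18 + 1 = 19$)
$l{\left(u \right)} = 14 - 2 u$
$c{\left(q \right)} = \frac{19}{15} + \frac{q}{15}$ ($c{\left(q \right)} = \frac{q + 19}{4 + 11} = \frac{19 + q}{15} = \left(19 + q\right) \frac{1}{15} = \frac{19}{15} + \frac{q}{15}$)
$X \left(G{\left(32 \right)} + c{\left(l{\left(4 \right)} 3 \right)}\right) = - 1442 \left(32^{2} + \left(\frac{19}{15} + \frac{\left(14 - 8\right) 3}{15}\right)\right) = - 1442 \left(1024 + \left(\frac{19}{15} + \frac{\left(14 - 8\right) 3}{15}\right)\right) = - 1442 \left(1024 + \left(\frac{19}{15} + \frac{6 \cdot 3}{15}\right)\right) = - 1442 \left(1024 + \left(\frac{19}{15} + \frac{1}{15} \cdot 18\right)\right) = - 1442 \left(1024 + \left(\frac{19}{15} + \frac{6}{5}\right)\right) = - 1442 \left(1024 + \frac{37}{15}\right) = \left(-1442\right) \frac{15397}{15} = - \frac{22202474}{15}$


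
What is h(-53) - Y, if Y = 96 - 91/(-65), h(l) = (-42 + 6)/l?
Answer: -25631/265 ≈ -96.721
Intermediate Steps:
h(l) = -36/l
Y = 487/5 (Y = 96 - 91*(-1/65) = 96 + 7/5 = 487/5 ≈ 97.400)
h(-53) - Y = -36/(-53) - 1*487/5 = -36*(-1/53) - 487/5 = 36/53 - 487/5 = -25631/265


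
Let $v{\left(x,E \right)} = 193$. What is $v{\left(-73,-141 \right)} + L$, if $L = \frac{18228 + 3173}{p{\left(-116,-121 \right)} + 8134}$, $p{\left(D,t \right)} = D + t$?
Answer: $\frac{1545522}{7897} \approx 195.71$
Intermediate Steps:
$L = \frac{21401}{7897}$ ($L = \frac{18228 + 3173}{\left(-116 - 121\right) + 8134} = \frac{21401}{-237 + 8134} = \frac{21401}{7897} \approx 2.71$)
$v{\left(-73,-141 \right)} + L = 193 + \frac{21401}{7897} = \frac{1545522}{7897}$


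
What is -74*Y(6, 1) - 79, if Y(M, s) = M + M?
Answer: -967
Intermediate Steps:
Y(M, s) = 2*M
-74*Y(6, 1) - 79 = -148*6 - 79 = -74*12 - 79 = -888 - 79 = -967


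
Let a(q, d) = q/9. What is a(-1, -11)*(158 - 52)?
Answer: -106/9 ≈ -11.778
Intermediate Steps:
a(q, d) = q/9 (a(q, d) = q*(⅑) = q/9)
a(-1, -11)*(158 - 52) = ((⅑)*(-1))*(158 - 52) = -⅑*106 = -106/9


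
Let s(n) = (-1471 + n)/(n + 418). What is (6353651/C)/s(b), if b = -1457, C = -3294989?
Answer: -6601443389/9647727792 ≈ -0.68425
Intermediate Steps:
s(n) = (-1471 + n)/(418 + n)
(6353651/C)/s(b) = (6353651/(-3294989))/(((-1471 - 1457)/(418 - 1457))) = (6353651*(-1/3294989))/((-2928/(-1039))) = -6353651/(3294989*((-1/1039*(-2928)))) = -6353651/(3294989*2928/1039) = -6353651/3294989*1039/2928 = -6601443389/9647727792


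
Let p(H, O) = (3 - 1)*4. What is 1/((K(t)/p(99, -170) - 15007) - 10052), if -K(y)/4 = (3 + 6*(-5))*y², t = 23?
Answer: -2/35835 ≈ -5.5811e-5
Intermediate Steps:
p(H, O) = 8 (p(H, O) = 2*4 = 8)
K(y) = 108*y² (K(y) = -4*(3 + 6*(-5))*y² = -4*(3 - 30)*y² = -(-108)*y² = 108*y²)
1/((K(t)/p(99, -170) - 15007) - 10052) = 1/(((108*23²)/8 - 15007) - 10052) = 1/(((108*529)*(⅛) - 15007) - 10052) = 1/((57132*(⅛) - 15007) - 10052) = 1/((14283/2 - 15007) - 10052) = 1/(-15731/2 - 10052) = 1/(-35835/2) = -2/35835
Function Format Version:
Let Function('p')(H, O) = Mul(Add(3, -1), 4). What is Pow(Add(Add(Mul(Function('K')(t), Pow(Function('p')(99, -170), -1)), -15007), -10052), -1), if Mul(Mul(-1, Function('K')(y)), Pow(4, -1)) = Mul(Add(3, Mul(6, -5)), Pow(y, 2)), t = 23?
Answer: Rational(-2, 35835) ≈ -5.5811e-5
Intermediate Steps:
Function('p')(H, O) = 8 (Function('p')(H, O) = Mul(2, 4) = 8)
Function('K')(y) = Mul(108, Pow(y, 2)) (Function('K')(y) = Mul(-4, Mul(Add(3, Mul(6, -5)), Pow(y, 2))) = Mul(-4, Mul(Add(3, -30), Pow(y, 2))) = Mul(-4, Mul(-27, Pow(y, 2))) = Mul(108, Pow(y, 2)))
Pow(Add(Add(Mul(Function('K')(t), Pow(Function('p')(99, -170), -1)), -15007), -10052), -1) = Pow(Add(Add(Mul(Mul(108, Pow(23, 2)), Pow(8, -1)), -15007), -10052), -1) = Pow(Add(Add(Mul(Mul(108, 529), Rational(1, 8)), -15007), -10052), -1) = Pow(Add(Add(Mul(57132, Rational(1, 8)), -15007), -10052), -1) = Pow(Add(Add(Rational(14283, 2), -15007), -10052), -1) = Pow(Add(Rational(-15731, 2), -10052), -1) = Pow(Rational(-35835, 2), -1) = Rational(-2, 35835)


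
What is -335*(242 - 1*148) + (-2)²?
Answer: -31486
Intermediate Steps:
-335*(242 - 1*148) + (-2)² = -335*(242 - 148) + 4 = -335*94 + 4 = -31490 + 4 = -31486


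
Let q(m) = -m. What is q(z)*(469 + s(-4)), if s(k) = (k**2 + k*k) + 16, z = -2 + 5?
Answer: -1551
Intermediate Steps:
z = 3
s(k) = 16 + 2*k**2 (s(k) = (k**2 + k**2) + 16 = 2*k**2 + 16 = 16 + 2*k**2)
q(z)*(469 + s(-4)) = (-1*3)*(469 + (16 + 2*(-4)**2)) = -3*(469 + (16 + 2*16)) = -3*(469 + (16 + 32)) = -3*(469 + 48) = -3*517 = -1551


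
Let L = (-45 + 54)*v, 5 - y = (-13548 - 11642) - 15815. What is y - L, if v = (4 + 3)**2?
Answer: 40569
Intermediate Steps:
y = 41010 (y = 5 - ((-13548 - 11642) - 15815) = 5 - (-25190 - 15815) = 5 - 1*(-41005) = 5 + 41005 = 41010)
v = 49 (v = 7**2 = 49)
L = 441 (L = (-45 + 54)*49 = 9*49 = 441)
y - L = 41010 - 1*441 = 41010 - 441 = 40569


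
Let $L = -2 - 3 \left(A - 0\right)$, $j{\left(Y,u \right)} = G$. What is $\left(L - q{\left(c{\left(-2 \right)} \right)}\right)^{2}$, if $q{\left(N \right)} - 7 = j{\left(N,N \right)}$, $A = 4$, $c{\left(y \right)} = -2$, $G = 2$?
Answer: $529$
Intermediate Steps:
$j{\left(Y,u \right)} = 2$
$q{\left(N \right)} = 9$ ($q{\left(N \right)} = 7 + 2 = 9$)
$L = -14$ ($L = -2 - 3 \left(4 - 0\right) = -2 - 3 \left(4 + 0\right) = -2 - 12 = -14$)
$\left(L - q{\left(c{\left(-2 \right)} \right)}\right)^{2} = \left(-14 - 9\right)^{2} = \left(-23\right)^{2} = 529$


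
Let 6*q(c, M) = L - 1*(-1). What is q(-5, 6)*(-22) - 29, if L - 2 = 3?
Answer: -51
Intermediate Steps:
L = 5 (L = 2 + 3 = 5)
q(c, M) = 1 (q(c, M) = (5 - 1*(-1))/6 = (5 + 1)/6 = (⅙)*6 = 1)
q(-5, 6)*(-22) - 29 = 1*(-22) - 29 = -22 - 29 = -51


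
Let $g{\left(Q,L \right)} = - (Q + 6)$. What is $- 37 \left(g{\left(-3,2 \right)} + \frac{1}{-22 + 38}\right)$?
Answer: $\frac{1739}{16} \approx 108.69$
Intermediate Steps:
$g{\left(Q,L \right)} = -6 - Q$ ($g{\left(Q,L \right)} = - (6 + Q) = -6 - Q$)
$- 37 \left(g{\left(-3,2 \right)} + \frac{1}{-22 + 38}\right) = - 37 \left(\left(-6 - -3\right) + \frac{1}{-22 + 38}\right) = - 37 \left(\left(-6 + 3\right) + \frac{1}{16}\right) = - 37 \left(-3 + \frac{1}{16}\right) = \left(-37\right) \left(- \frac{47}{16}\right) = \frac{1739}{16}$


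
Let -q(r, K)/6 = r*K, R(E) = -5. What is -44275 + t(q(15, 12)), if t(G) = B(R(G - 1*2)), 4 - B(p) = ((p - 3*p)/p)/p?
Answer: -221357/5 ≈ -44271.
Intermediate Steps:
B(p) = 4 + 2/p (B(p) = 4 - (p - 3*p)/p/p = 4 - (-2*p)/p/p = 4 - (-2)/p = 4 + 2/p)
q(r, K) = -6*K*r (q(r, K) = -6*r*K = -6*K*r)
t(G) = 18/5 (t(G) = 4 + 2/(-5) = 4 + 2*(-⅕) = 4 - ⅖ = 18/5)
-44275 + t(q(15, 12)) = -44275 + 18/5 = -221357/5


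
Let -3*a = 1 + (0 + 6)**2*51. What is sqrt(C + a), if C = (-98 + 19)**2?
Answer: sqrt(50658)/3 ≈ 75.024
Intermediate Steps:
C = 6241 (C = (-79)**2 = 6241)
a = -1837/3 (a = -(1 + (0 + 6)**2*51)/3 = -(1 + 6**2*51)/3 = -(1 + 36*51)/3 = -(1 + 1836)/3 = -1/3*1837 = -1837/3 ≈ -612.33)
sqrt(C + a) = sqrt(6241 - 1837/3) = sqrt(16886/3) = sqrt(50658)/3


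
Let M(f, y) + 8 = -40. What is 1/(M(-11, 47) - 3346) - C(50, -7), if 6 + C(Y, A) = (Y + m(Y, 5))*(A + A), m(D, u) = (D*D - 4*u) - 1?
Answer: 120188327/3394 ≈ 35412.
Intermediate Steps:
M(f, y) = -48 (M(f, y) = -8 - 40 = -48)
m(D, u) = -1 + D**2 - 4*u (m(D, u) = (D**2 - 4*u) - 1 = -1 + D**2 - 4*u)
C(Y, A) = -6 + 2*A*(-21 + Y + Y**2) (C(Y, A) = -6 + (Y + (-1 + Y**2 - 4*5))*(A + A) = -6 + (Y + (-1 + Y**2 - 20))*(2*A) = -6 + (Y + (-21 + Y**2))*(2*A) = -6 + (-21 + Y + Y**2)*(2*A) = -6 + 2*A*(-21 + Y + Y**2))
1/(M(-11, 47) - 3346) - C(50, -7) = 1/(-48 - 3346) - (-6 + 2*(-7)*50 + 2*(-7)*(-21 + 50**2)) = 1/(-3394) - (-6 - 700 + 2*(-7)*(-21 + 2500)) = -1/3394 - (-6 - 700 + 2*(-7)*2479) = -1/3394 - (-6 - 700 - 34706) = -1/3394 - 1*(-35412) = -1/3394 + 35412 = 120188327/3394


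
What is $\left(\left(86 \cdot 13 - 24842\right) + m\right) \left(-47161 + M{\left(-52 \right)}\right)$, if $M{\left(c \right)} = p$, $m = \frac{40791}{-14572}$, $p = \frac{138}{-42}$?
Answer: $\frac{8153453236275}{7286} \approx 1.1191 \cdot 10^{9}$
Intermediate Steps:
$p = - \frac{23}{7}$ ($p = 138 \left(- \frac{1}{42}\right) = - \frac{23}{7} \approx -3.2857$)
$m = - \frac{40791}{14572}$ ($m = 40791 \left(- \frac{1}{14572}\right) = - \frac{40791}{14572} \approx -2.7993$)
$M{\left(c \right)} = - \frac{23}{7}$
$\left(\left(86 \cdot 13 - 24842\right) + m\right) \left(-47161 + M{\left(-52 \right)}\right) = \left(\left(86 \cdot 13 - 24842\right) - \frac{40791}{14572}\right) \left(-47161 - \frac{23}{7}\right) = \left(\left(1118 - 24842\right) - \frac{40791}{14572}\right) \left(- \frac{330150}{7}\right) = \left(-23724 - \frac{40791}{14572}\right) \left(- \frac{330150}{7}\right) = \left(- \frac{345746919}{14572}\right) \left(- \frac{330150}{7}\right) = \frac{8153453236275}{7286}$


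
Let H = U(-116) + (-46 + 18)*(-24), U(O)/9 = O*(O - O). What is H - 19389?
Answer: -18717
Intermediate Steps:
U(O) = 0 (U(O) = 9*(O*(O - O)) = 9*(O*0) = 9*0 = 0)
H = 672 (H = 0 + (-46 + 18)*(-24) = 0 - 28*(-24) = 0 + 672 = 672)
H - 19389 = 672 - 19389 = -18717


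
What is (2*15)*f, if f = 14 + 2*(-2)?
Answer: 300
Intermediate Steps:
f = 10 (f = 14 - 4 = 10)
(2*15)*f = (2*15)*10 = 30*10 = 300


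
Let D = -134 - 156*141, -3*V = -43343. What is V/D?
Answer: -43343/66390 ≈ -0.65285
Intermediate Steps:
V = 43343/3 (V = -1/3*(-43343) = 43343/3 ≈ 14448.)
D = -22130 (D = -134 - 21996 = -22130)
V/D = (43343/3)/(-22130) = (43343/3)*(-1/22130) = -43343/66390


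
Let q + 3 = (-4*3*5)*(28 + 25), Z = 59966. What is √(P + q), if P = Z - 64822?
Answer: I*√8039 ≈ 89.661*I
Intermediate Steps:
q = -3183 (q = -3 + (-4*3*5)*(28 + 25) = -3 - 12*5*53 = -3 - 60*53 = -3 - 3180 = -3183)
P = -4856 (P = 59966 - 64822 = -4856)
√(P + q) = √(-4856 - 3183) = √(-8039) = I*√8039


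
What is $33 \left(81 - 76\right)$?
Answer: $165$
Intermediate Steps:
$33 \left(81 - 76\right) = 33 \cdot 5 = 165$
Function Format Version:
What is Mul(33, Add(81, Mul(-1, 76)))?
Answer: 165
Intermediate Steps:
Mul(33, Add(81, Mul(-1, 76))) = Mul(33, Add(81, -76)) = Mul(33, 5) = 165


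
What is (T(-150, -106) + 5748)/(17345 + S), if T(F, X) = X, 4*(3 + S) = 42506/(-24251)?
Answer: 273648284/841100431 ≈ 0.32535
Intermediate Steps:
S = -166759/48502 (S = -3 + (42506/(-24251))/4 = -3 + (42506*(-1/24251))/4 = -3 + (¼)*(-42506/24251) = -3 - 21253/48502 = -166759/48502 ≈ -3.4382)
(T(-150, -106) + 5748)/(17345 + S) = (-106 + 5748)/(17345 - 166759/48502) = 5642/(841100431/48502) = 5642*(48502/841100431) = 273648284/841100431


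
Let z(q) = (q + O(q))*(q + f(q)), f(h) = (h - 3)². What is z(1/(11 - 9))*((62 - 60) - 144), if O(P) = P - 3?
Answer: 1917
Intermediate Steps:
f(h) = (-3 + h)²
O(P) = -3 + P
z(q) = (-3 + 2*q)*(q + (-3 + q)²) (z(q) = (q + (-3 + q))*(q + (-3 + q)²) = (-3 + 2*q)*(q + (-3 + q)²))
z(1/(11 - 9))*((62 - 60) - 144) = (-27 - 13/(11 - 9)² + 2*(1/(11 - 9))³ + 33/(11 - 9))*((62 - 60) - 144) = (-27 - 13*(1/2)² + 2*(1/2)³ + 33/2)*(2 - 144) = (-27 - 13*(½)² + 2*(½)³ + 33*(½))*(-142) = (-27 - 13*¼ + 2*(⅛) + 33/2)*(-142) = (-27 - 13/4 + ¼ + 33/2)*(-142) = -27/2*(-142) = 1917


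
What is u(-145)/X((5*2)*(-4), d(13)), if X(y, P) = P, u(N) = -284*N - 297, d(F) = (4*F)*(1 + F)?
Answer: 40883/728 ≈ 56.158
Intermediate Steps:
d(F) = 4*F*(1 + F)
u(N) = -297 - 284*N
u(-145)/X((5*2)*(-4), d(13)) = (-297 - 284*(-145))/((4*13*(1 + 13))) = (-297 + 41180)/((4*13*14)) = 40883/728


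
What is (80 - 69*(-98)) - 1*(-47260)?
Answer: 54102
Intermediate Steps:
(80 - 69*(-98)) - 1*(-47260) = (80 + 6762) + 47260 = 6842 + 47260 = 54102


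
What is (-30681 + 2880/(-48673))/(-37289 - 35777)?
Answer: 1493339193/3556341418 ≈ 0.41991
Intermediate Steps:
(-30681 + 2880/(-48673))/(-37289 - 35777) = (-30681 + 2880*(-1/48673))/(-73066) = (-30681 - 2880/48673)*(-1/73066) = -1493339193/48673*(-1/73066) = 1493339193/3556341418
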